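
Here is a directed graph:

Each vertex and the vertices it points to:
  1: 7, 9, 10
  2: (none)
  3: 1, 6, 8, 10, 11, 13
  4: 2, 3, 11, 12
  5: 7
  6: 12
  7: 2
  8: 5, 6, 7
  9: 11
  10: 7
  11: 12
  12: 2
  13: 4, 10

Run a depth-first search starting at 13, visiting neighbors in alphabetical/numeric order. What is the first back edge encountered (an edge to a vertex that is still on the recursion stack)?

DFS from 13 (visiting neighbors in alphabetical/numeric order); mark gray on enter, black on exit:
13 gray
  4 gray
    2 gray
    2 black
    3 gray
      1 gray
        7 gray
          7→2: 2 black — skip
        7 black
        9 gray
          11 gray
            12 gray
              12→2: 2 black — skip
            12 black
          11 black
        9 black
        10 gray
          10→7: 7 black — skip
        10 black
      1 black
      6 gray
        6→12: 12 black — skip
      6 black
      8 gray
        5 gray
          5→7: 7 black — skip
        5 black
        8→6: 6 black — skip
        8→7: 7 black — skip
      8 black
      3→10: 10 black — skip
      3→11: 11 black — skip
      3→13: 13 is gray → back edge
First back edge: 3 → 13.

3→13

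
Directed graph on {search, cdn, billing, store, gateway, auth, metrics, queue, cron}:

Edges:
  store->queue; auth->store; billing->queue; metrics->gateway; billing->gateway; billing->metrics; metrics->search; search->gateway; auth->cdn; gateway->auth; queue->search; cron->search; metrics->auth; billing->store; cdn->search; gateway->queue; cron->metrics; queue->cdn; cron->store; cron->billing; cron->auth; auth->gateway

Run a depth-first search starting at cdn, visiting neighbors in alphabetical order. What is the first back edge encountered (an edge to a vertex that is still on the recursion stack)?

DFS from cdn (visiting neighbors in alphabetical order); mark gray on enter, black on exit:
cdn gray
  search gray
    gateway gray
      auth gray
        auth→cdn: cdn is gray → back edge
First back edge: auth → cdn.

auth→cdn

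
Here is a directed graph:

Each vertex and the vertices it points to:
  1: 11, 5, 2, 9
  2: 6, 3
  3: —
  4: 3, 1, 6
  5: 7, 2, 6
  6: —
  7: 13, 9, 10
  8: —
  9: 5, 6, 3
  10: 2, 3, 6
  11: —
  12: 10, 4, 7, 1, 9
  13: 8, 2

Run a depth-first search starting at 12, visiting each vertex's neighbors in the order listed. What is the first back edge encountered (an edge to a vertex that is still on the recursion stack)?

9→5

DFS from 12 (visiting each vertex's neighbors in the order listed); mark gray on enter, black on exit:
12 gray
  10 gray
    2 gray
      6 gray
      6 black
      3 gray
      3 black
    2 black
    10→3: 3 black — skip
    10→6: 6 black — skip
  10 black
  4 gray
    4→3: 3 black — skip
    1 gray
      11 gray
      11 black
      5 gray
        7 gray
          13 gray
            8 gray
            8 black
            13→2: 2 black — skip
          13 black
          9 gray
            9→5: 5 is gray → back edge
First back edge: 9 → 5.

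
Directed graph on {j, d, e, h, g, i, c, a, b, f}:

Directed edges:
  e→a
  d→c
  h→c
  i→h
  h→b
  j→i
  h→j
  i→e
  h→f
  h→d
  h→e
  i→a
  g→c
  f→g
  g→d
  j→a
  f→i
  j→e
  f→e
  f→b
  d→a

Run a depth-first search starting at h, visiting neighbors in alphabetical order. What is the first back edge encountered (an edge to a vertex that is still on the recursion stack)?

i->h

DFS from h (visiting neighbors in alphabetical order); mark gray on enter, black on exit:
h gray
  b gray
  b black
  c gray
  c black
  d gray
    a gray
    a black
    d→c: c black — skip
  d black
  e gray
    e→a: a black — skip
  e black
  f gray
    f→b: b black — skip
    f→e: e black — skip
    g gray
      g→c: c black — skip
      g→d: d black — skip
    g black
    i gray
      i→a: a black — skip
      i→e: e black — skip
      i→h: h is gray → back edge
First back edge: i → h.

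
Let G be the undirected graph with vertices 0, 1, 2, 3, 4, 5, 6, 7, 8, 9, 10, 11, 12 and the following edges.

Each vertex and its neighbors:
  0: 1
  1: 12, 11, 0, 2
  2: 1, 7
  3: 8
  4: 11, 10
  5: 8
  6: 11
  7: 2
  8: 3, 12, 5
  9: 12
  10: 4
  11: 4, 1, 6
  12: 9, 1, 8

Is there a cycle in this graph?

DFS, tracking each vertex's parent; an edge to a visited non-parent vertex closes a cycle.
Start from 6:
visit 6 (parent –)
  visit 11 (parent 6)
    visit 4 (parent 11)
      4–11: parent, skip
      visit 10 (parent 4)
        10–4: parent, skip
    visit 1 (parent 11)
      visit 12 (parent 1)
        visit 9 (parent 12)
          9–12: parent, skip
        12–1: parent, skip
        visit 8 (parent 12)
          visit 3 (parent 8)
            3–8: parent, skip
          8–12: parent, skip
          visit 5 (parent 8)
            5–8: parent, skip
      1–11: parent, skip
      visit 0 (parent 1)
        0–1: parent, skip
      visit 2 (parent 1)
        2–1: parent, skip
        visit 7 (parent 2)
          7–2: parent, skip
    11–6: parent, skip
No non-parent visited neighbor found — the graph is a forest.

No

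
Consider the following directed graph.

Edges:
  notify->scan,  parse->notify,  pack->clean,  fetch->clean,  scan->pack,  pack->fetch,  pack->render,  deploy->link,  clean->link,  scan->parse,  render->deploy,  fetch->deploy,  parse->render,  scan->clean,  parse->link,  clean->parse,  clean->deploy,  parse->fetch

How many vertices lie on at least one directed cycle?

6

A vertex is on a directed cycle iff it belongs to a strongly connected component of size ≥ 2 (or has a self-loop).
The vertices on cycles are {pack, scan, clean, fetch, parse, notify} — 6 in total.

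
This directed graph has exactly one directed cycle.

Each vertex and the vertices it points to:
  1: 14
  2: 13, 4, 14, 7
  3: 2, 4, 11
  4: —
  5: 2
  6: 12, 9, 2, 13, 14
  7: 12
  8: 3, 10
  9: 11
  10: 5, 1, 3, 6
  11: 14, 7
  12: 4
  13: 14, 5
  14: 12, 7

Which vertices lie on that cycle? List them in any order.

2, 5, 13

DFS with gray/black marking from 13:
13 gray
  14 gray
    12 gray
      4 gray
      4 black
    12 black
    7 gray
      7→12: 12 black — skip
    7 black
  14 black
  5 gray
    2 gray
      2→13: 13 is gray → back edge
Back edge closes the cycle 13 → 5 → 2 → 13; its vertices are {2, 5, 13}.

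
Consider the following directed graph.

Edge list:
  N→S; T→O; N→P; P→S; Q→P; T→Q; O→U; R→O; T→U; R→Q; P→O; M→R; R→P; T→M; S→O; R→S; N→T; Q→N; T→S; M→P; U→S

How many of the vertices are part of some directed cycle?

A vertex is on a directed cycle iff it belongs to a strongly connected component of size ≥ 2 (or has a self-loop).
The vertices on cycles are {M, N, O, Q, R, S, T, U} — 8 in total.

8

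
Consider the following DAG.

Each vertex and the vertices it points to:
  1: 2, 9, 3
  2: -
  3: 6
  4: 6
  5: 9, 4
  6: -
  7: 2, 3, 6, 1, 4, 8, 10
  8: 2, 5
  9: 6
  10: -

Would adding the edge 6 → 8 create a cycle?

Yes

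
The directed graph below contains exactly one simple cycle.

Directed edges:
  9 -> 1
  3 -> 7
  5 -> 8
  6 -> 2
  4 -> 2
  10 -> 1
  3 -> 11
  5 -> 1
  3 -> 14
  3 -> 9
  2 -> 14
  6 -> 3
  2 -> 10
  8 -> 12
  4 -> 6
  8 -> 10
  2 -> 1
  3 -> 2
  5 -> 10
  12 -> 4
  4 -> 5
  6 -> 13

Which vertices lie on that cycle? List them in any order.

DFS with gray/black marking from 4:
4 gray
  5 gray
    8 gray
      10 gray
        1 gray
        1 black
      10 black
      12 gray
        12→4: 4 is gray → back edge
Back edge closes the cycle 4 → 5 → 8 → 12 → 4; its vertices are {4, 5, 8, 12}.

4, 5, 8, 12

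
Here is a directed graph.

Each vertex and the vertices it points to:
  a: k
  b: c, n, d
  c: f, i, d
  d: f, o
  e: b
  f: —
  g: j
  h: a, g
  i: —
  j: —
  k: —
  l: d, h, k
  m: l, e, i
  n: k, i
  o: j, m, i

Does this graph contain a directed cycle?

DFS with white/gray/black marking, starting from g:
g gray
  j gray
  j black
g black
a gray
  k gray
  k black
a black
b gray
  c gray
    f gray
    f black
    i gray
    i black
    d gray
      d→f: f black — skip
      o gray
        o→j: j black — skip
        m gray
          l gray
            l→d: d is gray → back edge
Back edge found, so a cycle exists: d → o → m → l → d.

Yes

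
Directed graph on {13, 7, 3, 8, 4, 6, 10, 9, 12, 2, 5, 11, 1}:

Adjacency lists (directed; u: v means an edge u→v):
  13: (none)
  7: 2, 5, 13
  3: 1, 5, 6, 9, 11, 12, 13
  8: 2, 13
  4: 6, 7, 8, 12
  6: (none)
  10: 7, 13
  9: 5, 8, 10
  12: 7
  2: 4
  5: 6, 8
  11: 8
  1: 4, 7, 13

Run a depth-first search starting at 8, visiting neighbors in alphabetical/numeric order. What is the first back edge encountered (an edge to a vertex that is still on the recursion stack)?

7→2

DFS from 8 (visiting neighbors in alphabetical/numeric order); mark gray on enter, black on exit:
8 gray
  2 gray
    4 gray
      6 gray
      6 black
      7 gray
        7→2: 2 is gray → back edge
First back edge: 7 → 2.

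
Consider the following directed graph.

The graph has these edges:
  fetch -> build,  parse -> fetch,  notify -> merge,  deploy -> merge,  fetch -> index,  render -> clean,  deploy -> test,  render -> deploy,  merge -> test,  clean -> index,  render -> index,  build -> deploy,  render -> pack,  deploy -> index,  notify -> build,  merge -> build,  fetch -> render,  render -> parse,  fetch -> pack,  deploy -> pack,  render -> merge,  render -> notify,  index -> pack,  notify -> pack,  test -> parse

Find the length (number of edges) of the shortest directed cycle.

3

For each vertex v, BFS finds the shortest path from v back to v.
The shortest such closed walk is render → parse → fetch → render, length 3.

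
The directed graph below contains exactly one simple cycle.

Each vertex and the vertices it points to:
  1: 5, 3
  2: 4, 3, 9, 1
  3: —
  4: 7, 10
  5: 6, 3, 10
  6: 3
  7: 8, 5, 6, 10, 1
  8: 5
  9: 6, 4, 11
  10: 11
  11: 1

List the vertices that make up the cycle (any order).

DFS with gray/black marking from 11:
11 gray
  1 gray
    5 gray
      6 gray
        3 gray
        3 black
      6 black
      5→3: 3 black — skip
      10 gray
        10→11: 11 is gray → back edge
Back edge closes the cycle 11 → 1 → 5 → 10 → 11; its vertices are {1, 5, 10, 11}.

1, 5, 10, 11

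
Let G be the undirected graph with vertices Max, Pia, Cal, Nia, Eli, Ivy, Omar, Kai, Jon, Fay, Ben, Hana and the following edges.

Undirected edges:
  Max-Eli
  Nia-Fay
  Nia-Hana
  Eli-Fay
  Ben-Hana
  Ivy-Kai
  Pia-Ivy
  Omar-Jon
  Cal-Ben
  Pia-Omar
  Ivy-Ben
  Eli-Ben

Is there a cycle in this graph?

DFS, tracking each vertex's parent; an edge to a visited non-parent vertex closes a cycle.
Start from Omar:
visit Omar (parent –)
  visit Jon (parent Omar)
    Jon–Omar: parent, skip
  visit Pia (parent Omar)
    Pia–Omar: parent, skip
    visit Ivy (parent Pia)
      Ivy–Pia: parent, skip
      visit Ben (parent Ivy)
        Ben–Ivy: parent, skip
        visit Eli (parent Ben)
          Eli–Ben: parent, skip
          visit Fay (parent Eli)
            visit Nia (parent Fay)
              Nia–Fay: parent, skip
              visit Hana (parent Nia)
                Hana–Ben: Ben visited and ≠ parent → cycle
Cycle: Ben – Eli – Fay – Nia – Hana – Ben.

Yes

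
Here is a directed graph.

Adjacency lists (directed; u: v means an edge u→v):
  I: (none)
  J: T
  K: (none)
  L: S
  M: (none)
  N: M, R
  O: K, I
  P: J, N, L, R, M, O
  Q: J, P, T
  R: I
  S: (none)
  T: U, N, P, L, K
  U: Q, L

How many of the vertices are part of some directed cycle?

A vertex is on a directed cycle iff it belongs to a strongly connected component of size ≥ 2 (or has a self-loop).
The vertices on cycles are {J, P, Q, T, U} — 5 in total.

5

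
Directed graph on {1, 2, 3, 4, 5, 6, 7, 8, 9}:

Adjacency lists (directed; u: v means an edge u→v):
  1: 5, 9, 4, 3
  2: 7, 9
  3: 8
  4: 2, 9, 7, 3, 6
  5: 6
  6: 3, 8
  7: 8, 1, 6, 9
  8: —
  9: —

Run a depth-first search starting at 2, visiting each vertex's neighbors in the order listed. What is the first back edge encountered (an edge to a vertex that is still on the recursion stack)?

4→2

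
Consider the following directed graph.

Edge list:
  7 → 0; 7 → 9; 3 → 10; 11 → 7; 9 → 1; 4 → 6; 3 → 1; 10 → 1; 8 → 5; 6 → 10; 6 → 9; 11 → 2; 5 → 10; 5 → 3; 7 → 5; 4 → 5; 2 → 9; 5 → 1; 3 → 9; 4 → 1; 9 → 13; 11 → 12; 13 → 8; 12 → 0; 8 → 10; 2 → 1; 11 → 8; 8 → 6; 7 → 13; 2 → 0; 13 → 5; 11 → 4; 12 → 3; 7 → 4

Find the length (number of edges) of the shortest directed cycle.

4

For each vertex v, BFS finds the shortest path from v back to v.
The shortest such closed walk is 13 → 8 → 6 → 9 → 13, length 4.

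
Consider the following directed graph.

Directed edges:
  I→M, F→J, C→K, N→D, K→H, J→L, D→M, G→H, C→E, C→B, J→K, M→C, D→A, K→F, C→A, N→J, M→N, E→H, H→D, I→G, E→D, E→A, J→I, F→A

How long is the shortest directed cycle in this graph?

3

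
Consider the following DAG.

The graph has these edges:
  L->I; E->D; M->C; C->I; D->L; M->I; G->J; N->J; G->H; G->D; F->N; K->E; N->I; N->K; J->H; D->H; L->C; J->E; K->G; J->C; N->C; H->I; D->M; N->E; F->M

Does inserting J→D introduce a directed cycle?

No

Adding J→D creates a cycle iff D can already reach J.
Explore from D: no path reaches J. The graph stays acyclic.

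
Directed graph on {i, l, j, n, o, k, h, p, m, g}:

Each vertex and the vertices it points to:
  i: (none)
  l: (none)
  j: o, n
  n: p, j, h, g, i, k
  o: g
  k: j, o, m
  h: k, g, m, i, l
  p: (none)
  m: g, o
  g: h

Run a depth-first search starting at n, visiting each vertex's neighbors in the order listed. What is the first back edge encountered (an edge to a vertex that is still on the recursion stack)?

k->j

DFS from n (visiting each vertex's neighbors in the order listed); mark gray on enter, black on exit:
n gray
  p gray
  p black
  j gray
    o gray
      g gray
        h gray
          k gray
            k→j: j is gray → back edge
First back edge: k → j.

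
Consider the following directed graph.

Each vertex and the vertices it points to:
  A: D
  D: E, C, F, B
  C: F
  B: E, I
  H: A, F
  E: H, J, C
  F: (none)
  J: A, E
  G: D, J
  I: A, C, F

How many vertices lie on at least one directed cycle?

7

A vertex is on a directed cycle iff it belongs to a strongly connected component of size ≥ 2 (or has a self-loop).
The vertices on cycles are {A, B, D, E, H, I, J} — 7 in total.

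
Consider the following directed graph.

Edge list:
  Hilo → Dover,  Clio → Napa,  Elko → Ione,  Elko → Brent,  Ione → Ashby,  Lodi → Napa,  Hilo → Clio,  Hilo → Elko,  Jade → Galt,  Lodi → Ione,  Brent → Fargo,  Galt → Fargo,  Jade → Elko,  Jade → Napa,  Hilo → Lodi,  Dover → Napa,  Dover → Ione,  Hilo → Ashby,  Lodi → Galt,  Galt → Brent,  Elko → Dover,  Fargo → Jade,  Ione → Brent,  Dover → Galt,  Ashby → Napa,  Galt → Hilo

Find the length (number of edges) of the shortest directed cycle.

3

For each vertex v, BFS finds the shortest path from v back to v.
The shortest such closed walk is Galt → Hilo → Dover → Galt, length 3.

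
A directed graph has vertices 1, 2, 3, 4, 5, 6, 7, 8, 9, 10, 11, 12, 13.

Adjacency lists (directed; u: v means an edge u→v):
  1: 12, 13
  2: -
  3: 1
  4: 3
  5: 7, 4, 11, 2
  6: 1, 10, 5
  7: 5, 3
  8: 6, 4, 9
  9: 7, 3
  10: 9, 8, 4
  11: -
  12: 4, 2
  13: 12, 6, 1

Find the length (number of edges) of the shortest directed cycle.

2

For each vertex v, BFS finds the shortest path from v back to v.
The shortest such closed walk is 13 → 1 → 13, length 2.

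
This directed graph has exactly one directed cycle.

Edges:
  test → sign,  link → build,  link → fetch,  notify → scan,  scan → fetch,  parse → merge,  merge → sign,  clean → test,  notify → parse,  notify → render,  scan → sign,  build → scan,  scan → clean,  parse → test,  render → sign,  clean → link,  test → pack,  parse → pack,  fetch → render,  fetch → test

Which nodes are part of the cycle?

link, scan, build, clean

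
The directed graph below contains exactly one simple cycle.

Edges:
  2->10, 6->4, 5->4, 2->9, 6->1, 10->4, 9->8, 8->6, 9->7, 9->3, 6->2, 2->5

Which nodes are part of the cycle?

2, 6, 8, 9

DFS with gray/black marking from 2:
2 gray
  9 gray
    7 gray
    7 black
    8 gray
      6 gray
        4 gray
        4 black
        6→2: 2 is gray → back edge
Back edge closes the cycle 2 → 9 → 8 → 6 → 2; its vertices are {2, 6, 8, 9}.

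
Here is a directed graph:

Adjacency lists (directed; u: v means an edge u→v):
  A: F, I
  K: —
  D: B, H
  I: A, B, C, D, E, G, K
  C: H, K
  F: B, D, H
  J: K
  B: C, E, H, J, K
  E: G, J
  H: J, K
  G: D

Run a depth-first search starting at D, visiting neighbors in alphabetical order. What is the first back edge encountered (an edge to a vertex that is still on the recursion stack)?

DFS from D (visiting neighbors in alphabetical order); mark gray on enter, black on exit:
D gray
  B gray
    C gray
      H gray
        J gray
          K gray
          K black
        J black
        H→K: K black — skip
      H black
      C→K: K black — skip
    C black
    E gray
      G gray
        G→D: D is gray → back edge
First back edge: G → D.

G->D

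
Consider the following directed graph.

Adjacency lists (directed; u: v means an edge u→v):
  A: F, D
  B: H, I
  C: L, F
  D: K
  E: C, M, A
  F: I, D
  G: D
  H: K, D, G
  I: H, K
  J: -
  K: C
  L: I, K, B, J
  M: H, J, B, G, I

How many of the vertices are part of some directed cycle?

A vertex is on a directed cycle iff it belongs to a strongly connected component of size ≥ 2 (or has a self-loop).
The vertices on cycles are {B, C, D, F, G, H, I, K, L} — 9 in total.

9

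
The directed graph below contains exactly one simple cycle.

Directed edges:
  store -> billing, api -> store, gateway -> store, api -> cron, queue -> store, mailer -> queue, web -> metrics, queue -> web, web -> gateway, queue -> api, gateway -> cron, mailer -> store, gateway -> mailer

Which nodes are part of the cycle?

DFS with gray/black marking from queue:
queue gray
  store gray
    billing gray
    billing black
  store black
  api gray
    api→store: store black — skip
    cron gray
    cron black
  api black
  web gray
    gateway gray
      mailer gray
        mailer→queue: queue is gray → back edge
Back edge closes the cycle queue → web → gateway → mailer → queue; its vertices are {web, queue, mailer, gateway}.

web, queue, mailer, gateway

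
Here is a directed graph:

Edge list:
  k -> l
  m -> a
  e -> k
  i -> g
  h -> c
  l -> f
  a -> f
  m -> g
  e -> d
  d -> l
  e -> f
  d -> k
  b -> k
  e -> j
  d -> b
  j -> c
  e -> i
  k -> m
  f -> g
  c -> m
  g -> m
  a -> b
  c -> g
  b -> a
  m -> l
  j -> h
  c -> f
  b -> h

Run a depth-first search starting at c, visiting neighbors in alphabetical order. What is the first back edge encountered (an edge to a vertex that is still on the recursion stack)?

b→a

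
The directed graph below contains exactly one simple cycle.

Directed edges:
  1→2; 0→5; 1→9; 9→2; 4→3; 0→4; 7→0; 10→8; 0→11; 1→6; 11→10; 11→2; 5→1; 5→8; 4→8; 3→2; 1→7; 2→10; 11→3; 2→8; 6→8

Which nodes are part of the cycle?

0, 1, 5, 7

DFS with gray/black marking from 1:
1 gray
  9 gray
    2 gray
      8 gray
      8 black
      10 gray
        10→8: 8 black — skip
      10 black
    2 black
  9 black
  7 gray
    0 gray
      5 gray
        5→8: 8 black — skip
        5→1: 1 is gray → back edge
Back edge closes the cycle 1 → 7 → 0 → 5 → 1; its vertices are {0, 1, 5, 7}.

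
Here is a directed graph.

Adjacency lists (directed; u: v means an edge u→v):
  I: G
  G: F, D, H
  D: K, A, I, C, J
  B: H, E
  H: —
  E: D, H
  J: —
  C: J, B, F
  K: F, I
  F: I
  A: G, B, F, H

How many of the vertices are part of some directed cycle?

9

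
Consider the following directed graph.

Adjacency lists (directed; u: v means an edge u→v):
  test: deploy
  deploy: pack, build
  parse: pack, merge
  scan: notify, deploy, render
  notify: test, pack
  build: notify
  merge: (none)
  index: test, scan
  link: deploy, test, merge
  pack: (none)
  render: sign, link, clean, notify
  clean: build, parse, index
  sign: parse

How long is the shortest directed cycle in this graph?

4

For each vertex v, BFS finds the shortest path from v back to v.
The shortest such closed walk is render → clean → index → scan → render, length 4.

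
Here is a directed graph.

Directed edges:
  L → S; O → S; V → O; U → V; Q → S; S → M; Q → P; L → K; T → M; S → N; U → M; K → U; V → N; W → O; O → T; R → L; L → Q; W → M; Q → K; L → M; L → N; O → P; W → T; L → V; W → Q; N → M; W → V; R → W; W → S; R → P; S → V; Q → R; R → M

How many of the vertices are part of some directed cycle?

A vertex is on a directed cycle iff it belongs to a strongly connected component of size ≥ 2 (or has a self-loop).
The vertices on cycles are {L, O, Q, R, S, V, W} — 7 in total.

7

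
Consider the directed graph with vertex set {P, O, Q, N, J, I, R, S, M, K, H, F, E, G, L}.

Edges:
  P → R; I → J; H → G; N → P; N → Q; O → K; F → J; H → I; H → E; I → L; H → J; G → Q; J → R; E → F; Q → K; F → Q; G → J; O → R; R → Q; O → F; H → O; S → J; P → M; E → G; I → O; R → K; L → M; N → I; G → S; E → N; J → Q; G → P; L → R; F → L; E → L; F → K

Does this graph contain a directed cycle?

DFS with white/gray/black marking, starting from P:
P gray
  R gray
    Q gray
      K gray
      K black
    Q black
    R→K: K black — skip
  R black
  M gray
  M black
P black
O gray
  O→K: K black — skip
  O→R: R black — skip
  F gray
    F→K: K black — skip
    J gray
      J→R: R black — skip
      J→Q: Q black — skip
    J black
    L gray
      L→R: R black — skip
      L→M: M black — skip
    L black
    F→Q: Q black — skip
  F black
O black
N gray
  I gray
    I→J: J black — skip
    I→L: L black — skip
    I→O: O black — skip
  I black
  N→P: P black — skip
  N→Q: Q black — skip
N black
S gray
  S→J: J black — skip
S black
H gray
  H→J: J black — skip
  H→I: I black — skip
  G gray
    G→J: J black — skip
    G→P: P black — skip
    G→Q: Q black — skip
    G→S: S black — skip
  G black
  H→O: O black — skip
  E gray
    E→G: G black — skip
    E→F: F black — skip
    E→N: N black — skip
    E→L: L black — skip
  E black
H black
Every edge goes to a white or black vertex — no back edge, so the graph is acyclic.

No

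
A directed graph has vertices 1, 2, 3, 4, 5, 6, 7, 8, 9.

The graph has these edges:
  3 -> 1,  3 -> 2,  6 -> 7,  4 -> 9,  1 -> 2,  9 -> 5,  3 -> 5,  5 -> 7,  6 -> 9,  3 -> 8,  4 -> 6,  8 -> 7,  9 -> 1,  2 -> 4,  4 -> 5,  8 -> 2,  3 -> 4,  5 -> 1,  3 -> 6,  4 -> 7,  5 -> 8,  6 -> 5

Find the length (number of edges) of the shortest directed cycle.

4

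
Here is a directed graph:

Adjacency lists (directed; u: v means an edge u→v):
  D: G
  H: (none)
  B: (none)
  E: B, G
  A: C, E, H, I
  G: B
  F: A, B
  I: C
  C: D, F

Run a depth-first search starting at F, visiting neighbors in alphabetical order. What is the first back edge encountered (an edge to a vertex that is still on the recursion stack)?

C->F

DFS from F (visiting neighbors in alphabetical order); mark gray on enter, black on exit:
F gray
  A gray
    C gray
      D gray
        G gray
          B gray
          B black
        G black
      D black
      C→F: F is gray → back edge
First back edge: C → F.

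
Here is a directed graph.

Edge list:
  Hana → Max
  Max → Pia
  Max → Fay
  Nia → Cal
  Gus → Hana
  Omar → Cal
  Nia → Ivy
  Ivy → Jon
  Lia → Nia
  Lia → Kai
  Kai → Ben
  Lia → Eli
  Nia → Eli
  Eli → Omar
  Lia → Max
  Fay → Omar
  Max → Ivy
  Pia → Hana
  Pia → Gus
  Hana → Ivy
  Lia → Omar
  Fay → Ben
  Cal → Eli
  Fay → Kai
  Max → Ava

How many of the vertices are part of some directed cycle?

A vertex is on a directed cycle iff it belongs to a strongly connected component of size ≥ 2 (or has a self-loop).
The vertices on cycles are {Cal, Eli, Gus, Max, Pia, Hana, Omar} — 7 in total.

7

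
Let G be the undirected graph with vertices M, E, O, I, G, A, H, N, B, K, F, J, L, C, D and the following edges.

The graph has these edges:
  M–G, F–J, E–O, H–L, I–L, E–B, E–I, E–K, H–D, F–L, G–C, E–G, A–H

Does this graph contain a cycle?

DFS, tracking each vertex's parent; an edge to a visited non-parent vertex closes a cycle.
Start from F:
visit F (parent –)
  visit L (parent F)
    L–F: parent, skip
    visit H (parent L)
      visit D (parent H)
        D–H: parent, skip
      H–L: parent, skip
      visit A (parent H)
        A–H: parent, skip
    visit I (parent L)
      visit E (parent I)
        visit K (parent E)
          K–E: parent, skip
        E–I: parent, skip
        visit B (parent E)
          B–E: parent, skip
        visit G (parent E)
          G–E: parent, skip
          visit C (parent G)
            C–G: parent, skip
          visit M (parent G)
            M–G: parent, skip
        visit O (parent E)
          O–E: parent, skip
      I–L: parent, skip
  visit J (parent F)
    J–F: parent, skip
visit N (parent –)
No non-parent visited neighbor found — the graph is a forest.

No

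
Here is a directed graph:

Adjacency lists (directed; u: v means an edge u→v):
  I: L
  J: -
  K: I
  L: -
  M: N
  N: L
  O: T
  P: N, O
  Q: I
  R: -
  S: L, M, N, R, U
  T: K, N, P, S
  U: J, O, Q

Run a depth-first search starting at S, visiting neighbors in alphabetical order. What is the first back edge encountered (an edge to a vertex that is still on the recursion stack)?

DFS from S (visiting neighbors in alphabetical order); mark gray on enter, black on exit:
S gray
  L gray
  L black
  M gray
    N gray
      N→L: L black — skip
    N black
  M black
  S→N: N black — skip
  R gray
  R black
  U gray
    J gray
    J black
    O gray
      T gray
        K gray
          I gray
            I→L: L black — skip
          I black
        K black
        T→N: N black — skip
        P gray
          P→N: N black — skip
          P→O: O is gray → back edge
First back edge: P → O.

P->O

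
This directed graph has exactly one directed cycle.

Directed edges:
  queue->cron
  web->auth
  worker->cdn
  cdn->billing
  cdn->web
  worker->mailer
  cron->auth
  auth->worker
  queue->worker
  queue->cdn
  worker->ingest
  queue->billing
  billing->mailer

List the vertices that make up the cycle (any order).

cdn, web, auth, worker

DFS with gray/black marking from worker:
worker gray
  mailer gray
  mailer black
  cdn gray
    web gray
      auth gray
        auth→worker: worker is gray → back edge
Back edge closes the cycle worker → cdn → web → auth → worker; its vertices are {cdn, web, auth, worker}.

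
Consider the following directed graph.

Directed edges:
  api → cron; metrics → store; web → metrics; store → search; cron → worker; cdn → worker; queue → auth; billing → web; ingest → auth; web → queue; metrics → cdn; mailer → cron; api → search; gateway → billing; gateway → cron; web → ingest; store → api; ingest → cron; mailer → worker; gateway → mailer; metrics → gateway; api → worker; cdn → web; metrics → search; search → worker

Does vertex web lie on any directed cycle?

Yes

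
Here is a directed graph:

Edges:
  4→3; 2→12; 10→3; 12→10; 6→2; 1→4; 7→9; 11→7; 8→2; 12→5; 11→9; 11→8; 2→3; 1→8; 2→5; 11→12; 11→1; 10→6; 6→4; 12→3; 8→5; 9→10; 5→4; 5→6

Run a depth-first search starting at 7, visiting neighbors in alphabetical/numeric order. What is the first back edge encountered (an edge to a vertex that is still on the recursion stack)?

DFS from 7 (visiting neighbors in alphabetical/numeric order); mark gray on enter, black on exit:
7 gray
  9 gray
    10 gray
      3 gray
      3 black
      6 gray
        2 gray
          2→3: 3 black — skip
          5 gray
            4 gray
              4→3: 3 black — skip
            4 black
            5→6: 6 is gray → back edge
First back edge: 5 → 6.

5→6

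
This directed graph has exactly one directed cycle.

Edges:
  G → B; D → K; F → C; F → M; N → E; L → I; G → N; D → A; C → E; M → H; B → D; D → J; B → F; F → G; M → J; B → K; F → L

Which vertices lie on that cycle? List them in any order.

B, F, G

DFS with gray/black marking from G:
G gray
  N gray
    E gray
    E black
  N black
  B gray
    D gray
      K gray
      K black
      J gray
      J black
      A gray
      A black
    D black
    B→K: K black — skip
    F gray
      M gray
        H gray
        H black
        M→J: J black — skip
      M black
      L gray
        I gray
        I black
      L black
      F→G: G is gray → back edge
Back edge closes the cycle G → B → F → G; its vertices are {B, F, G}.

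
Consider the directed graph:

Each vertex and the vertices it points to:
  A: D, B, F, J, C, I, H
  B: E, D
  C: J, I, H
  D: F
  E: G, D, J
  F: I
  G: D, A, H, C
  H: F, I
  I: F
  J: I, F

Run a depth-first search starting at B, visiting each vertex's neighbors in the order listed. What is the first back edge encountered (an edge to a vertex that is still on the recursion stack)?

I→F

DFS from B (visiting each vertex's neighbors in the order listed); mark gray on enter, black on exit:
B gray
  E gray
    G gray
      D gray
        F gray
          I gray
            I→F: F is gray → back edge
First back edge: I → F.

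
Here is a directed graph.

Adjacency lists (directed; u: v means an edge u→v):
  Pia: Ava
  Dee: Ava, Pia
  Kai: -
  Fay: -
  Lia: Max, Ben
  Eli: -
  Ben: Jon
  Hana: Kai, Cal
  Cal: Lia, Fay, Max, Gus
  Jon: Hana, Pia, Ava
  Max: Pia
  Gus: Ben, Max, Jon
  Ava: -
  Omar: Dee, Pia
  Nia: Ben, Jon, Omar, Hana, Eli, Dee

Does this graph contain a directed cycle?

Yes

DFS with white/gray/black marking, starting from Dee:
Dee gray
  Ava gray
  Ava black
  Pia gray
    Pia→Ava: Ava black — skip
  Pia black
Dee black
Kai gray
Kai black
Fay gray
Fay black
Lia gray
  Max gray
    Max→Pia: Pia black — skip
  Max black
  Ben gray
    Jon gray
      Hana gray
        Hana→Kai: Kai black — skip
        Cal gray
          Cal→Lia: Lia is gray → back edge
Back edge found, so a cycle exists: Lia → Ben → Jon → Hana → Cal → Lia.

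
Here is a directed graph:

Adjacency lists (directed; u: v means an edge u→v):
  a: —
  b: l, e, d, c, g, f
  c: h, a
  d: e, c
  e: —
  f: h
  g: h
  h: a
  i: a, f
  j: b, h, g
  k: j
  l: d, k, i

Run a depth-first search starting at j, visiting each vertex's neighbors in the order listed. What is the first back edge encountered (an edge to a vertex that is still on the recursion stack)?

k->j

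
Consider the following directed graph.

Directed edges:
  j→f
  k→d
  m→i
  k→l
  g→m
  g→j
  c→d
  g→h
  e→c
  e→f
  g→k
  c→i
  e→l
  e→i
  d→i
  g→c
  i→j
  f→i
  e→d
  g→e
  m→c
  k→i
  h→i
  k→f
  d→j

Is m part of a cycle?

No

m lies on a cycle iff there is a path from m back to itself.
Exploring from m, it never reaches itself; equivalently, its strongly connected component is a singleton.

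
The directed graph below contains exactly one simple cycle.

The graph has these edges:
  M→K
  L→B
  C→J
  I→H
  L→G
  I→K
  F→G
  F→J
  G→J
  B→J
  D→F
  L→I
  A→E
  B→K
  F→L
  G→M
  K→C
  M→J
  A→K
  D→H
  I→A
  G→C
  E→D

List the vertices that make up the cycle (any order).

A, D, E, F, I, L

DFS with gray/black marking from E:
E gray
  D gray
    F gray
      L gray
        I gray
          K gray
            C gray
              J gray
              J black
            C black
          K black
          A gray
            A→K: K black — skip
            A→E: E is gray → back edge
Back edge closes the cycle E → D → F → L → I → A → E; its vertices are {A, D, E, F, I, L}.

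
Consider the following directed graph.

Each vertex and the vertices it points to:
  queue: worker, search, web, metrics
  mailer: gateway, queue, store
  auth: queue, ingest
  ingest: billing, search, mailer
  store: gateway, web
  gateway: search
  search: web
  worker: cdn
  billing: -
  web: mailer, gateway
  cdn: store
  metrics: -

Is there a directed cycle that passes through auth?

No

auth lies on a cycle iff there is a path from auth back to itself.
Exploring from auth, it never reaches itself; equivalently, its strongly connected component is a singleton.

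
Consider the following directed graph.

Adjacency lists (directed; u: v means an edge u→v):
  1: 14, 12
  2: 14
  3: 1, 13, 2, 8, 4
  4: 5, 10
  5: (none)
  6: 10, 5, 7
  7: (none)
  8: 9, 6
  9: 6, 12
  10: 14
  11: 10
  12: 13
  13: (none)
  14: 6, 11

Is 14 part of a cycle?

14 is on a cycle iff 14 can reach itself via ≥1 edge.
14 → 6 → 10 → 14 — yes.

Yes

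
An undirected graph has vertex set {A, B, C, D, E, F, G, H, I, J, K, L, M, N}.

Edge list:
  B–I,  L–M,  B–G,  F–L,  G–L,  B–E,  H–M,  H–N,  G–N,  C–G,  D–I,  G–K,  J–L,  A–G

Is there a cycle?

DFS, tracking each vertex's parent; an edge to a visited non-parent vertex closes a cycle.
Start from K:
visit K (parent –)
  visit G (parent K)
    visit C (parent G)
      C–G: parent, skip
    visit A (parent G)
      A–G: parent, skip
    G–K: parent, skip
    visit L (parent G)
      visit F (parent L)
        F–L: parent, skip
      L–G: parent, skip
      visit M (parent L)
        M–L: parent, skip
        visit H (parent M)
          visit N (parent H)
            N–G: G visited and ≠ parent → cycle
Cycle: G – L – M – H – N – G.

Yes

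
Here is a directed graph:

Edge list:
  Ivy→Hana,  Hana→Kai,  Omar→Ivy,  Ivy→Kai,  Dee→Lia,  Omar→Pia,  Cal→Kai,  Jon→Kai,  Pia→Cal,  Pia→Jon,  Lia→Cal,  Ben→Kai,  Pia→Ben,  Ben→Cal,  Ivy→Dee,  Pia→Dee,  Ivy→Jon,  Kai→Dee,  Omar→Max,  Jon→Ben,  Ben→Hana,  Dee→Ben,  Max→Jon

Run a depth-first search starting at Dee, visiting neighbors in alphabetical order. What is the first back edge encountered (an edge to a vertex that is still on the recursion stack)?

Kai->Dee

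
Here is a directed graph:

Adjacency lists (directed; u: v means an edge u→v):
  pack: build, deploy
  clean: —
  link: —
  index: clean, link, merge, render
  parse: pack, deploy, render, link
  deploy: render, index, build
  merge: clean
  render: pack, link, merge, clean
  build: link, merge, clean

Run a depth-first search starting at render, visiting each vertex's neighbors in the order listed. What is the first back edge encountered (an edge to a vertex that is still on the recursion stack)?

DFS from render (visiting each vertex's neighbors in the order listed); mark gray on enter, black on exit:
render gray
  pack gray
    build gray
      link gray
      link black
      merge gray
        clean gray
        clean black
      merge black
      build→clean: clean black — skip
    build black
    deploy gray
      deploy→render: render is gray → back edge
First back edge: deploy → render.

deploy→render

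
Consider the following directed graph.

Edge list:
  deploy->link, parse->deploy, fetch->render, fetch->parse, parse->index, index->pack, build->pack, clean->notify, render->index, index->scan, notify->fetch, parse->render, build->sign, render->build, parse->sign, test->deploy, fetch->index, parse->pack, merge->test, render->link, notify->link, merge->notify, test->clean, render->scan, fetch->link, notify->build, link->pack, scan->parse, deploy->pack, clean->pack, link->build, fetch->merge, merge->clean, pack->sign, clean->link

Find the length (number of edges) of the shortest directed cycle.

3

For each vertex v, BFS finds the shortest path from v back to v.
The shortest such closed walk is fetch → merge → notify → fetch, length 3.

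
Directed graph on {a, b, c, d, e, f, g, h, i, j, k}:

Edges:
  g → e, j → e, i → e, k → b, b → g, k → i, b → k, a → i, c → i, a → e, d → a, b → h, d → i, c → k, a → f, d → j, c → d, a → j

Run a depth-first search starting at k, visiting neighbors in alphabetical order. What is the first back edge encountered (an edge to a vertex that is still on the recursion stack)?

DFS from k (visiting neighbors in alphabetical order); mark gray on enter, black on exit:
k gray
  b gray
    g gray
      e gray
      e black
    g black
    h gray
    h black
    b→k: k is gray → back edge
First back edge: b → k.

b→k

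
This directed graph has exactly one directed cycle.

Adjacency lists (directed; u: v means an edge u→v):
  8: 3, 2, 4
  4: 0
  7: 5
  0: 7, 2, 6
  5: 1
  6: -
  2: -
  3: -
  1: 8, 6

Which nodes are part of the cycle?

DFS with gray/black marking from 5:
5 gray
  1 gray
    8 gray
      3 gray
      3 black
      2 gray
      2 black
      4 gray
        0 gray
          7 gray
            7→5: 5 is gray → back edge
Back edge closes the cycle 5 → 1 → 8 → 4 → 0 → 7 → 5; its vertices are {0, 1, 4, 5, 7, 8}.

0, 1, 4, 5, 7, 8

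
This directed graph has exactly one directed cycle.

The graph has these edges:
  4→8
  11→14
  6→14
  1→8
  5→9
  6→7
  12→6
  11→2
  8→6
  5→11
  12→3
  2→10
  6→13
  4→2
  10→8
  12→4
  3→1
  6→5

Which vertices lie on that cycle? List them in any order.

2, 5, 6, 8, 10, 11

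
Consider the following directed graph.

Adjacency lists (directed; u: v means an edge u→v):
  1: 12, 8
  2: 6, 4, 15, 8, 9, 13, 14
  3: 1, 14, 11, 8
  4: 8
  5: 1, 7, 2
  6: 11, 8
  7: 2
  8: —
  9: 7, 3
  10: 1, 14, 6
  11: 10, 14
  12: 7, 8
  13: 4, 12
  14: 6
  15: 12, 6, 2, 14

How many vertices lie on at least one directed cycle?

12

A vertex is on a directed cycle iff it belongs to a strongly connected component of size ≥ 2 (or has a self-loop).
The vertices on cycles are {1, 2, 3, 6, 7, 9, 10, 11, 12, 13, 14, 15} — 12 in total.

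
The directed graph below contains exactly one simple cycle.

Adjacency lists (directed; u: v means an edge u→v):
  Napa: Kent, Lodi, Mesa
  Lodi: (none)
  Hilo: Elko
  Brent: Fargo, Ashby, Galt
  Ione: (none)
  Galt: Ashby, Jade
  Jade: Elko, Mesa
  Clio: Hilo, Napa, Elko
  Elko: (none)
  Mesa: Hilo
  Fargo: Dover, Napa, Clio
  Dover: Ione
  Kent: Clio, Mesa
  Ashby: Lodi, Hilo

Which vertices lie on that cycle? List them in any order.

Clio, Kent, Napa

DFS with gray/black marking from Napa:
Napa gray
  Kent gray
    Clio gray
      Hilo gray
        Elko gray
        Elko black
      Hilo black
      Clio→Napa: Napa is gray → back edge
Back edge closes the cycle Napa → Kent → Clio → Napa; its vertices are {Clio, Kent, Napa}.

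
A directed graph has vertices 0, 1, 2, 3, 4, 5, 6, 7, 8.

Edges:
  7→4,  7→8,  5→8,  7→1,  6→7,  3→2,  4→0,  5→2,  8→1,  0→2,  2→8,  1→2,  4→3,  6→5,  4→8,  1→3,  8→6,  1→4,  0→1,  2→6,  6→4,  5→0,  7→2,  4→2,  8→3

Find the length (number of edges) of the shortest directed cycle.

3

For each vertex v, BFS finds the shortest path from v back to v.
The shortest such closed walk is 6 → 7 → 8 → 6, length 3.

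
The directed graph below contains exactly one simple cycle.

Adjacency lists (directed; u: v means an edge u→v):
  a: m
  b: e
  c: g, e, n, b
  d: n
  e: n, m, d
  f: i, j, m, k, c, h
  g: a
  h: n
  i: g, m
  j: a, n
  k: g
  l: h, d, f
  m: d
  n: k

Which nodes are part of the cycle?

DFS with gray/black marking from k:
k gray
  g gray
    a gray
      m gray
        d gray
          n gray
            n→k: k is gray → back edge
Back edge closes the cycle k → g → a → m → d → n → k; its vertices are {a, d, g, k, m, n}.

a, d, g, k, m, n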